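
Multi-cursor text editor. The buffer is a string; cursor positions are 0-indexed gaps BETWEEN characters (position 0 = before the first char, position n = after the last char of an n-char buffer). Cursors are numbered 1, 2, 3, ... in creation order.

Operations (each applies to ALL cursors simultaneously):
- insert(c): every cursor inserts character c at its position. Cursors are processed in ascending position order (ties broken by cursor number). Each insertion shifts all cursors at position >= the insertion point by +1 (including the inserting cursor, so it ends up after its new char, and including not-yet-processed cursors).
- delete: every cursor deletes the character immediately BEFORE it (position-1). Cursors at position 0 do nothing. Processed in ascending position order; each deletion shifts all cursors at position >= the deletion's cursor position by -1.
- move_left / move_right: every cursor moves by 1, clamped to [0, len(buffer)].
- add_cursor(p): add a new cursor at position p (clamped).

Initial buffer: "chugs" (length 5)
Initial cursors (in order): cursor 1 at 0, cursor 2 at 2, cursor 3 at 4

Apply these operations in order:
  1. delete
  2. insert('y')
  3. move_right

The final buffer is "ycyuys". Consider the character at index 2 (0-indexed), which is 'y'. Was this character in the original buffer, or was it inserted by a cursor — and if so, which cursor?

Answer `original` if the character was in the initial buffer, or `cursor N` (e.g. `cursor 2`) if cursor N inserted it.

Answer: cursor 2

Derivation:
After op 1 (delete): buffer="cus" (len 3), cursors c1@0 c2@1 c3@2, authorship ...
After op 2 (insert('y')): buffer="ycyuys" (len 6), cursors c1@1 c2@3 c3@5, authorship 1.2.3.
After op 3 (move_right): buffer="ycyuys" (len 6), cursors c1@2 c2@4 c3@6, authorship 1.2.3.
Authorship (.=original, N=cursor N): 1 . 2 . 3 .
Index 2: author = 2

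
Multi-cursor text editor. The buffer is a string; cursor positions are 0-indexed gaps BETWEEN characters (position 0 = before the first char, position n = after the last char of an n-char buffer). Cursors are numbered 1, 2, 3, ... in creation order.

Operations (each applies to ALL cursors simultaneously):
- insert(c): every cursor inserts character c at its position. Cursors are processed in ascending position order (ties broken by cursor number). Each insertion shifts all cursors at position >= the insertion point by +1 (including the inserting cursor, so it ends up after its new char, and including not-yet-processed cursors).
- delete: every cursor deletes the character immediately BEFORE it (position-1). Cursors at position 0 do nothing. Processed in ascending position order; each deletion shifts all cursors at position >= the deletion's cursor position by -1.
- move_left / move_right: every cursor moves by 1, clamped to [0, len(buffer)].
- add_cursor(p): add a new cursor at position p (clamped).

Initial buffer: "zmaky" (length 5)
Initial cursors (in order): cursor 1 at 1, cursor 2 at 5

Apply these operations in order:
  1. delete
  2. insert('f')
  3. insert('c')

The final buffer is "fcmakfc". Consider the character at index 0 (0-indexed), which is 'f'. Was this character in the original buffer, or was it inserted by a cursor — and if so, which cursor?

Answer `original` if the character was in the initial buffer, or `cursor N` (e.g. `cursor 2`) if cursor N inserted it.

After op 1 (delete): buffer="mak" (len 3), cursors c1@0 c2@3, authorship ...
After op 2 (insert('f')): buffer="fmakf" (len 5), cursors c1@1 c2@5, authorship 1...2
After op 3 (insert('c')): buffer="fcmakfc" (len 7), cursors c1@2 c2@7, authorship 11...22
Authorship (.=original, N=cursor N): 1 1 . . . 2 2
Index 0: author = 1

Answer: cursor 1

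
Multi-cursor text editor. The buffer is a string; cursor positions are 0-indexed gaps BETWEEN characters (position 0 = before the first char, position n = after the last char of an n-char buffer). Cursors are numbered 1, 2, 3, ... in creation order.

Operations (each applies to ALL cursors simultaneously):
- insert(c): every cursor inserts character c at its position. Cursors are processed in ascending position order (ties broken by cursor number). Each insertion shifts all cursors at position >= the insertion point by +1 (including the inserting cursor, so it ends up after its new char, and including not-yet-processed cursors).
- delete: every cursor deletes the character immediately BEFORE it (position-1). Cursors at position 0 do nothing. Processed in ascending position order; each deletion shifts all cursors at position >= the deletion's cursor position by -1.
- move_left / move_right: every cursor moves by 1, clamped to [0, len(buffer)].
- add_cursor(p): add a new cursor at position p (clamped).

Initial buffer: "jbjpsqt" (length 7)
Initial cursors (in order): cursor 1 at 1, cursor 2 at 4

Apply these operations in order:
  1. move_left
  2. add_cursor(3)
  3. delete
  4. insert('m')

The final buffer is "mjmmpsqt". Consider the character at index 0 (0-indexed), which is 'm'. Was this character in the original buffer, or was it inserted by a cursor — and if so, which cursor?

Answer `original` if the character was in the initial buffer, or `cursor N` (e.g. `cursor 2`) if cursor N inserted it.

After op 1 (move_left): buffer="jbjpsqt" (len 7), cursors c1@0 c2@3, authorship .......
After op 2 (add_cursor(3)): buffer="jbjpsqt" (len 7), cursors c1@0 c2@3 c3@3, authorship .......
After op 3 (delete): buffer="jpsqt" (len 5), cursors c1@0 c2@1 c3@1, authorship .....
After op 4 (insert('m')): buffer="mjmmpsqt" (len 8), cursors c1@1 c2@4 c3@4, authorship 1.23....
Authorship (.=original, N=cursor N): 1 . 2 3 . . . .
Index 0: author = 1

Answer: cursor 1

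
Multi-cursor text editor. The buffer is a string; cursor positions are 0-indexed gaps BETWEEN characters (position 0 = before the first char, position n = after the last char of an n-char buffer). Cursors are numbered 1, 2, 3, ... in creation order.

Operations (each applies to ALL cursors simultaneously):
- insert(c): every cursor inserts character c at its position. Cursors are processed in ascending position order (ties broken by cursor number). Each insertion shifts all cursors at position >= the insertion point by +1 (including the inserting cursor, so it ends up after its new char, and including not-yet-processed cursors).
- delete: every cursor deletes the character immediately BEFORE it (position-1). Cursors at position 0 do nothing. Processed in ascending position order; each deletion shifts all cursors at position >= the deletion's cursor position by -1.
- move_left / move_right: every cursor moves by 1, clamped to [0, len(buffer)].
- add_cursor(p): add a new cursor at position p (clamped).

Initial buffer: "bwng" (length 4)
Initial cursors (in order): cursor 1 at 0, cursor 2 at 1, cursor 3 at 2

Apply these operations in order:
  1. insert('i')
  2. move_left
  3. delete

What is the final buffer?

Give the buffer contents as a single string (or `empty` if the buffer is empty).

Answer: iiing

Derivation:
After op 1 (insert('i')): buffer="ibiwing" (len 7), cursors c1@1 c2@3 c3@5, authorship 1.2.3..
After op 2 (move_left): buffer="ibiwing" (len 7), cursors c1@0 c2@2 c3@4, authorship 1.2.3..
After op 3 (delete): buffer="iiing" (len 5), cursors c1@0 c2@1 c3@2, authorship 123..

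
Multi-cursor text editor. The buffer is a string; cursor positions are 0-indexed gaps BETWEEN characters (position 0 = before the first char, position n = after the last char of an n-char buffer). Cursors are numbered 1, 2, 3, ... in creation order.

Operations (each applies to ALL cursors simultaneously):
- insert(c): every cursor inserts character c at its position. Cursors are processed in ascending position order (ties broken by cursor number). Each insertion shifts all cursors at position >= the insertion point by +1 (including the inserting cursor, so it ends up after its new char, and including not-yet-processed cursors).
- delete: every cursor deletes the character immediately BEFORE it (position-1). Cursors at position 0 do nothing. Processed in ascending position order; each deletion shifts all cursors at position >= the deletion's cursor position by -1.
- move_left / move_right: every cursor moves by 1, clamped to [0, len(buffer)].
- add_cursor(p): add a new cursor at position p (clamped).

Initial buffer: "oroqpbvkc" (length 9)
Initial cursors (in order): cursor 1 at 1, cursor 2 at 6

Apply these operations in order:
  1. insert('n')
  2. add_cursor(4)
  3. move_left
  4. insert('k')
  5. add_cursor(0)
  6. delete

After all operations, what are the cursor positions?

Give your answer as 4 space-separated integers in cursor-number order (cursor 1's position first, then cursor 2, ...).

After op 1 (insert('n')): buffer="onroqpbnvkc" (len 11), cursors c1@2 c2@8, authorship .1.....2...
After op 2 (add_cursor(4)): buffer="onroqpbnvkc" (len 11), cursors c1@2 c3@4 c2@8, authorship .1.....2...
After op 3 (move_left): buffer="onroqpbnvkc" (len 11), cursors c1@1 c3@3 c2@7, authorship .1.....2...
After op 4 (insert('k')): buffer="oknrkoqpbknvkc" (len 14), cursors c1@2 c3@5 c2@10, authorship .11.3....22...
After op 5 (add_cursor(0)): buffer="oknrkoqpbknvkc" (len 14), cursors c4@0 c1@2 c3@5 c2@10, authorship .11.3....22...
After op 6 (delete): buffer="onroqpbnvkc" (len 11), cursors c4@0 c1@1 c3@3 c2@7, authorship .1.....2...

Answer: 1 7 3 0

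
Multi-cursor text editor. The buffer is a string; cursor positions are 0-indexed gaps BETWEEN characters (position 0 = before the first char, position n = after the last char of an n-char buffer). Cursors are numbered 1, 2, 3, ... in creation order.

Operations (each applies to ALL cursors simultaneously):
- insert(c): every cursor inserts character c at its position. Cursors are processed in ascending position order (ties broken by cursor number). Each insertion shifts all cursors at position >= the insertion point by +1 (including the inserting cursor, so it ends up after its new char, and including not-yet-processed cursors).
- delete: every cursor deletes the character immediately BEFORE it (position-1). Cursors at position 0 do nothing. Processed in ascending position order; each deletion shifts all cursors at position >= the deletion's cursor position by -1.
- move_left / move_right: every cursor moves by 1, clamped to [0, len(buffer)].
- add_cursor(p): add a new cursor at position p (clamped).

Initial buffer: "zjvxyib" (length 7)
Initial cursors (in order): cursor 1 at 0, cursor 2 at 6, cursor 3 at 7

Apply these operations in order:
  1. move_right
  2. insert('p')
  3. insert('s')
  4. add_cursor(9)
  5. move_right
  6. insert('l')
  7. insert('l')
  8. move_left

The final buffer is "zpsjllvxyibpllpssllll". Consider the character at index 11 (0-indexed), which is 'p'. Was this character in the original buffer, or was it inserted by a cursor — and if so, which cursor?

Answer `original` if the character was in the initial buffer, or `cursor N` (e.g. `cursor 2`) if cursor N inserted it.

After op 1 (move_right): buffer="zjvxyib" (len 7), cursors c1@1 c2@7 c3@7, authorship .......
After op 2 (insert('p')): buffer="zpjvxyibpp" (len 10), cursors c1@2 c2@10 c3@10, authorship .1......23
After op 3 (insert('s')): buffer="zpsjvxyibppss" (len 13), cursors c1@3 c2@13 c3@13, authorship .11......2323
After op 4 (add_cursor(9)): buffer="zpsjvxyibppss" (len 13), cursors c1@3 c4@9 c2@13 c3@13, authorship .11......2323
After op 5 (move_right): buffer="zpsjvxyibppss" (len 13), cursors c1@4 c4@10 c2@13 c3@13, authorship .11......2323
After op 6 (insert('l')): buffer="zpsjlvxyibplpssll" (len 17), cursors c1@5 c4@12 c2@17 c3@17, authorship .11.1.....2432323
After op 7 (insert('l')): buffer="zpsjllvxyibpllpssllll" (len 21), cursors c1@6 c4@14 c2@21 c3@21, authorship .11.11.....2443232323
After op 8 (move_left): buffer="zpsjllvxyibpllpssllll" (len 21), cursors c1@5 c4@13 c2@20 c3@20, authorship .11.11.....2443232323
Authorship (.=original, N=cursor N): . 1 1 . 1 1 . . . . . 2 4 4 3 2 3 2 3 2 3
Index 11: author = 2

Answer: cursor 2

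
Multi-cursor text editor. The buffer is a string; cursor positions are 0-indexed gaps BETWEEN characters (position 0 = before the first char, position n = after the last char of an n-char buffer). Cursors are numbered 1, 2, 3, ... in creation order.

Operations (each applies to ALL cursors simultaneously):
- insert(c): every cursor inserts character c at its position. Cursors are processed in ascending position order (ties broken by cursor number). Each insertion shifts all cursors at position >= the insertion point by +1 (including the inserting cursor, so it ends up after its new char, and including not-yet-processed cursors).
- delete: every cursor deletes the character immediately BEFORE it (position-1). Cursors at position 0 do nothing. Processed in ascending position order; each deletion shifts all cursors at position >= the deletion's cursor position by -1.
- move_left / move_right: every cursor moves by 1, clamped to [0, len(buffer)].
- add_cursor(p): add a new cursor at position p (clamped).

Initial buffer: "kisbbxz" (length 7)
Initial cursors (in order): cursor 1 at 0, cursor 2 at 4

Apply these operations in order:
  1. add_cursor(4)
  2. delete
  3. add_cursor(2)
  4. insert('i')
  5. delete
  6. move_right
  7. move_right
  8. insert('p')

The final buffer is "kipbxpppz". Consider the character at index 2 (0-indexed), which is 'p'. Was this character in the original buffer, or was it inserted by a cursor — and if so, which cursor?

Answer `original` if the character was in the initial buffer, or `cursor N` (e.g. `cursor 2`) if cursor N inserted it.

After op 1 (add_cursor(4)): buffer="kisbbxz" (len 7), cursors c1@0 c2@4 c3@4, authorship .......
After op 2 (delete): buffer="kibxz" (len 5), cursors c1@0 c2@2 c3@2, authorship .....
After op 3 (add_cursor(2)): buffer="kibxz" (len 5), cursors c1@0 c2@2 c3@2 c4@2, authorship .....
After op 4 (insert('i')): buffer="ikiiiibxz" (len 9), cursors c1@1 c2@6 c3@6 c4@6, authorship 1..234...
After op 5 (delete): buffer="kibxz" (len 5), cursors c1@0 c2@2 c3@2 c4@2, authorship .....
After op 6 (move_right): buffer="kibxz" (len 5), cursors c1@1 c2@3 c3@3 c4@3, authorship .....
After op 7 (move_right): buffer="kibxz" (len 5), cursors c1@2 c2@4 c3@4 c4@4, authorship .....
After op 8 (insert('p')): buffer="kipbxpppz" (len 9), cursors c1@3 c2@8 c3@8 c4@8, authorship ..1..234.
Authorship (.=original, N=cursor N): . . 1 . . 2 3 4 .
Index 2: author = 1

Answer: cursor 1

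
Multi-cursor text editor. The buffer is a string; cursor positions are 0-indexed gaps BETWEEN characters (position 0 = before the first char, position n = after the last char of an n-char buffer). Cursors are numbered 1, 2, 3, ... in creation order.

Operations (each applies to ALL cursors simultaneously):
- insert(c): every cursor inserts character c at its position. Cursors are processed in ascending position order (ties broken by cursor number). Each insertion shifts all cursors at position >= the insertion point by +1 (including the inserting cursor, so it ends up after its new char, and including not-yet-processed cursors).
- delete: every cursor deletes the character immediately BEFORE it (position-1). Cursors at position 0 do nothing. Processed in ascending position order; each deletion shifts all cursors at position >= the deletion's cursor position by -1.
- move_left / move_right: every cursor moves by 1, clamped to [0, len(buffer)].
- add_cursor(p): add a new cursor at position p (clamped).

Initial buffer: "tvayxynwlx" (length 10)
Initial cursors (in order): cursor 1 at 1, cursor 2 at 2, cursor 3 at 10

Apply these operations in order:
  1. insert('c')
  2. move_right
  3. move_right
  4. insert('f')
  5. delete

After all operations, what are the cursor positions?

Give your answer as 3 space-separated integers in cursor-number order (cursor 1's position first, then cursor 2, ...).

Answer: 4 6 13

Derivation:
After op 1 (insert('c')): buffer="tcvcayxynwlxc" (len 13), cursors c1@2 c2@4 c3@13, authorship .1.2........3
After op 2 (move_right): buffer="tcvcayxynwlxc" (len 13), cursors c1@3 c2@5 c3@13, authorship .1.2........3
After op 3 (move_right): buffer="tcvcayxynwlxc" (len 13), cursors c1@4 c2@6 c3@13, authorship .1.2........3
After op 4 (insert('f')): buffer="tcvcfayfxynwlxcf" (len 16), cursors c1@5 c2@8 c3@16, authorship .1.21..2......33
After op 5 (delete): buffer="tcvcayxynwlxc" (len 13), cursors c1@4 c2@6 c3@13, authorship .1.2........3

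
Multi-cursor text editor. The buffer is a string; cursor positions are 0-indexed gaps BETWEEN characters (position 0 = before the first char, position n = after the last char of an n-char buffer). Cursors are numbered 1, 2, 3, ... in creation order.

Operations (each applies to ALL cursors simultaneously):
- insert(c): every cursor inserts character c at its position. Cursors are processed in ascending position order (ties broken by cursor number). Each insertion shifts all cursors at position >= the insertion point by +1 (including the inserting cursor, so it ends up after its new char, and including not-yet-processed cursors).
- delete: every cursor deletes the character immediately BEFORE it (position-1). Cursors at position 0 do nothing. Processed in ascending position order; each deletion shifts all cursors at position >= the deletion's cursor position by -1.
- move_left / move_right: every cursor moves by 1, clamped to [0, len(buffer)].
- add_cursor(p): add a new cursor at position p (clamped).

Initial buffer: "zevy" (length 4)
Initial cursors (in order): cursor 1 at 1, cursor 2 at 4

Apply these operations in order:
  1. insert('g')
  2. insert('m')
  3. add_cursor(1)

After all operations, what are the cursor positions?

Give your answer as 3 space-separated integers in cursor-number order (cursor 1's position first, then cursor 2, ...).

After op 1 (insert('g')): buffer="zgevyg" (len 6), cursors c1@2 c2@6, authorship .1...2
After op 2 (insert('m')): buffer="zgmevygm" (len 8), cursors c1@3 c2@8, authorship .11...22
After op 3 (add_cursor(1)): buffer="zgmevygm" (len 8), cursors c3@1 c1@3 c2@8, authorship .11...22

Answer: 3 8 1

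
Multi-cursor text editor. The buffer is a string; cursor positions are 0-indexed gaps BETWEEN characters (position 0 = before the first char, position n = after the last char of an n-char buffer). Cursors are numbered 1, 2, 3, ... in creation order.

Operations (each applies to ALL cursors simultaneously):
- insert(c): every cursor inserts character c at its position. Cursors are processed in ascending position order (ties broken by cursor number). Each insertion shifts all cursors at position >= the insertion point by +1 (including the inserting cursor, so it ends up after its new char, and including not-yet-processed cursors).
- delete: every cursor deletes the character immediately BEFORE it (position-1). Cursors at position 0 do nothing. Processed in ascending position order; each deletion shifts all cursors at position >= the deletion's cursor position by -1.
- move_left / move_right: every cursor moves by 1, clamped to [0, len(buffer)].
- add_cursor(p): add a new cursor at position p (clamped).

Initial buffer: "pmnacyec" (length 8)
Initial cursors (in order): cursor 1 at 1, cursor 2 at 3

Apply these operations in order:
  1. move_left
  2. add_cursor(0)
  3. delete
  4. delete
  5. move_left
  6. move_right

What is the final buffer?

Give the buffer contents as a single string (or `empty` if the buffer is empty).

Answer: nacyec

Derivation:
After op 1 (move_left): buffer="pmnacyec" (len 8), cursors c1@0 c2@2, authorship ........
After op 2 (add_cursor(0)): buffer="pmnacyec" (len 8), cursors c1@0 c3@0 c2@2, authorship ........
After op 3 (delete): buffer="pnacyec" (len 7), cursors c1@0 c3@0 c2@1, authorship .......
After op 4 (delete): buffer="nacyec" (len 6), cursors c1@0 c2@0 c3@0, authorship ......
After op 5 (move_left): buffer="nacyec" (len 6), cursors c1@0 c2@0 c3@0, authorship ......
After op 6 (move_right): buffer="nacyec" (len 6), cursors c1@1 c2@1 c3@1, authorship ......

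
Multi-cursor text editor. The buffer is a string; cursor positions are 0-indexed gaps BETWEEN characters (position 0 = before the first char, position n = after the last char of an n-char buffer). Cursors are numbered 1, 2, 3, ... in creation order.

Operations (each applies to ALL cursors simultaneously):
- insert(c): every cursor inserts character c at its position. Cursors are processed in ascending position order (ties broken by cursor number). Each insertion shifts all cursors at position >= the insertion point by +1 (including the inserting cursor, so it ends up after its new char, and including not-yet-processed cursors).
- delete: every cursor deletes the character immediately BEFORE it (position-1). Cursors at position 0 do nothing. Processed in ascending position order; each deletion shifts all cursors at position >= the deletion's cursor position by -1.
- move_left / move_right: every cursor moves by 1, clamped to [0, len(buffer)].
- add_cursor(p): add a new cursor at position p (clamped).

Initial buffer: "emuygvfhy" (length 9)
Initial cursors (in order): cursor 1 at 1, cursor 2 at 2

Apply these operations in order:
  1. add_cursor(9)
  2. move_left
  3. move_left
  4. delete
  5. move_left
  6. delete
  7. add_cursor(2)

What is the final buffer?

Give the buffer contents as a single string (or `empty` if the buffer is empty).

Answer: emuyvhy

Derivation:
After op 1 (add_cursor(9)): buffer="emuygvfhy" (len 9), cursors c1@1 c2@2 c3@9, authorship .........
After op 2 (move_left): buffer="emuygvfhy" (len 9), cursors c1@0 c2@1 c3@8, authorship .........
After op 3 (move_left): buffer="emuygvfhy" (len 9), cursors c1@0 c2@0 c3@7, authorship .........
After op 4 (delete): buffer="emuygvhy" (len 8), cursors c1@0 c2@0 c3@6, authorship ........
After op 5 (move_left): buffer="emuygvhy" (len 8), cursors c1@0 c2@0 c3@5, authorship ........
After op 6 (delete): buffer="emuyvhy" (len 7), cursors c1@0 c2@0 c3@4, authorship .......
After op 7 (add_cursor(2)): buffer="emuyvhy" (len 7), cursors c1@0 c2@0 c4@2 c3@4, authorship .......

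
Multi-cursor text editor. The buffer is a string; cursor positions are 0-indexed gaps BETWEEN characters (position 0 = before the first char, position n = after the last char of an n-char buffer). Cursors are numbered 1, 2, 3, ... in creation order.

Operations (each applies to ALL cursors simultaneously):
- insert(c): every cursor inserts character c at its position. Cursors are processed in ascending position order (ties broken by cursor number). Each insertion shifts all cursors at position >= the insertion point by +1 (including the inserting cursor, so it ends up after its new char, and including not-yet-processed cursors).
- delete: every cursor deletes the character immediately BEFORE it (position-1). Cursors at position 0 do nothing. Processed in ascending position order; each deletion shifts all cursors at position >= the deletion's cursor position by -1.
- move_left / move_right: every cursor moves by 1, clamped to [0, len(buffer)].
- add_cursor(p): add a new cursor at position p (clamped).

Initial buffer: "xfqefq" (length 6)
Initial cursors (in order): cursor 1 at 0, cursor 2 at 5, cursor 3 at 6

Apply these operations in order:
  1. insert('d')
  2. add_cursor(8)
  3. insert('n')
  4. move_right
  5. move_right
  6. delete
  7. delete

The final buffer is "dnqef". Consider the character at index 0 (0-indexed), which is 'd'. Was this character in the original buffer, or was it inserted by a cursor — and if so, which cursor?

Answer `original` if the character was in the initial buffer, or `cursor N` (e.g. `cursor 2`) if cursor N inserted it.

Answer: cursor 1

Derivation:
After op 1 (insert('d')): buffer="dxfqefdqd" (len 9), cursors c1@1 c2@7 c3@9, authorship 1.....2.3
After op 2 (add_cursor(8)): buffer="dxfqefdqd" (len 9), cursors c1@1 c2@7 c4@8 c3@9, authorship 1.....2.3
After op 3 (insert('n')): buffer="dnxfqefdnqndn" (len 13), cursors c1@2 c2@9 c4@11 c3@13, authorship 11.....22.433
After op 4 (move_right): buffer="dnxfqefdnqndn" (len 13), cursors c1@3 c2@10 c4@12 c3@13, authorship 11.....22.433
After op 5 (move_right): buffer="dnxfqefdnqndn" (len 13), cursors c1@4 c2@11 c3@13 c4@13, authorship 11.....22.433
After op 6 (delete): buffer="dnxqefdnq" (len 9), cursors c1@3 c2@9 c3@9 c4@9, authorship 11....22.
After op 7 (delete): buffer="dnqef" (len 5), cursors c1@2 c2@5 c3@5 c4@5, authorship 11...
Authorship (.=original, N=cursor N): 1 1 . . .
Index 0: author = 1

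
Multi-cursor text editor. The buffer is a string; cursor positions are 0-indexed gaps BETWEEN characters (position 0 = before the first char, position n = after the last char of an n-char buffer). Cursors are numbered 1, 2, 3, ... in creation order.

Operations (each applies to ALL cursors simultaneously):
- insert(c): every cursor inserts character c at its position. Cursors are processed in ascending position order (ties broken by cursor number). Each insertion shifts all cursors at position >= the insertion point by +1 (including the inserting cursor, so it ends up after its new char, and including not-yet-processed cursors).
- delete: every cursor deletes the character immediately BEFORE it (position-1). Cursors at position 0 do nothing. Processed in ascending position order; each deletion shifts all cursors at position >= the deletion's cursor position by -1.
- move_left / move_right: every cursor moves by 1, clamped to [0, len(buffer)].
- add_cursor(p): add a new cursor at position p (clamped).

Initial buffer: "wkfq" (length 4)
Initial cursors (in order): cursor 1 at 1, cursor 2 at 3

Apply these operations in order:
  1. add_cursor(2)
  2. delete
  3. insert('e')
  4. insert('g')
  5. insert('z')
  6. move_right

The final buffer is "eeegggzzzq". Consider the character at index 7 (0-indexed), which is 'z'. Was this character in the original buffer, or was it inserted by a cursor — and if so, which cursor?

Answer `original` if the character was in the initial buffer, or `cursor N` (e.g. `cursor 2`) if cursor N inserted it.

Answer: cursor 2

Derivation:
After op 1 (add_cursor(2)): buffer="wkfq" (len 4), cursors c1@1 c3@2 c2@3, authorship ....
After op 2 (delete): buffer="q" (len 1), cursors c1@0 c2@0 c3@0, authorship .
After op 3 (insert('e')): buffer="eeeq" (len 4), cursors c1@3 c2@3 c3@3, authorship 123.
After op 4 (insert('g')): buffer="eeegggq" (len 7), cursors c1@6 c2@6 c3@6, authorship 123123.
After op 5 (insert('z')): buffer="eeegggzzzq" (len 10), cursors c1@9 c2@9 c3@9, authorship 123123123.
After op 6 (move_right): buffer="eeegggzzzq" (len 10), cursors c1@10 c2@10 c3@10, authorship 123123123.
Authorship (.=original, N=cursor N): 1 2 3 1 2 3 1 2 3 .
Index 7: author = 2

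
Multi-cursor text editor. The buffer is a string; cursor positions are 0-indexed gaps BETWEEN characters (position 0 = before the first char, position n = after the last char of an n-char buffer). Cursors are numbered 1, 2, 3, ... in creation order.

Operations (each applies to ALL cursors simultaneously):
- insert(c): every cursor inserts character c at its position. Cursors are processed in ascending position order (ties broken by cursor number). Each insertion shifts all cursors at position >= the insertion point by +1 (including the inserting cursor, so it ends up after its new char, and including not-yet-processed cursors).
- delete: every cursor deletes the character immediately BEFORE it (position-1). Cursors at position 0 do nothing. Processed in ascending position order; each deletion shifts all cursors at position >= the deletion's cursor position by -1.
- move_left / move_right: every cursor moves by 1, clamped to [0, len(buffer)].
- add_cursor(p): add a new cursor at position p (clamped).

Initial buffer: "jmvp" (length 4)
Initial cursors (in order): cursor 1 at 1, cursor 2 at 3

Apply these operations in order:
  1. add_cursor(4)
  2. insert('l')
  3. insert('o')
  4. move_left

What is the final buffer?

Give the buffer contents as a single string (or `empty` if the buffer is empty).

After op 1 (add_cursor(4)): buffer="jmvp" (len 4), cursors c1@1 c2@3 c3@4, authorship ....
After op 2 (insert('l')): buffer="jlmvlpl" (len 7), cursors c1@2 c2@5 c3@7, authorship .1..2.3
After op 3 (insert('o')): buffer="jlomvloplo" (len 10), cursors c1@3 c2@7 c3@10, authorship .11..22.33
After op 4 (move_left): buffer="jlomvloplo" (len 10), cursors c1@2 c2@6 c3@9, authorship .11..22.33

Answer: jlomvloplo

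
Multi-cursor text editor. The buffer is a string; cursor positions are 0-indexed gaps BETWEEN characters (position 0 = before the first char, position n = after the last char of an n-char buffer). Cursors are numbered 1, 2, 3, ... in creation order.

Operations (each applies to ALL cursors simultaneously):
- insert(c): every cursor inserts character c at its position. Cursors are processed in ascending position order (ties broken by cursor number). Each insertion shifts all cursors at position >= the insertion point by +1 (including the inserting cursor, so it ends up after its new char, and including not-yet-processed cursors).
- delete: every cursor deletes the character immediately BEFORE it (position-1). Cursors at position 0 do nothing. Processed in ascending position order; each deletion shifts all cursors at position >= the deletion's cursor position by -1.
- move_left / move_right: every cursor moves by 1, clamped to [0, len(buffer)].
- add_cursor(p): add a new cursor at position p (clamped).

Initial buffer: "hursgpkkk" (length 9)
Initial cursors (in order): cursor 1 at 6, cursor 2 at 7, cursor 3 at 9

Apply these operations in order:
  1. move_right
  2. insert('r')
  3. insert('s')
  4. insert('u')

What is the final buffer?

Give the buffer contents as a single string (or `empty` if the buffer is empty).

Answer: hursgpkrsukrsukrsu

Derivation:
After op 1 (move_right): buffer="hursgpkkk" (len 9), cursors c1@7 c2@8 c3@9, authorship .........
After op 2 (insert('r')): buffer="hursgpkrkrkr" (len 12), cursors c1@8 c2@10 c3@12, authorship .......1.2.3
After op 3 (insert('s')): buffer="hursgpkrskrskrs" (len 15), cursors c1@9 c2@12 c3@15, authorship .......11.22.33
After op 4 (insert('u')): buffer="hursgpkrsukrsukrsu" (len 18), cursors c1@10 c2@14 c3@18, authorship .......111.222.333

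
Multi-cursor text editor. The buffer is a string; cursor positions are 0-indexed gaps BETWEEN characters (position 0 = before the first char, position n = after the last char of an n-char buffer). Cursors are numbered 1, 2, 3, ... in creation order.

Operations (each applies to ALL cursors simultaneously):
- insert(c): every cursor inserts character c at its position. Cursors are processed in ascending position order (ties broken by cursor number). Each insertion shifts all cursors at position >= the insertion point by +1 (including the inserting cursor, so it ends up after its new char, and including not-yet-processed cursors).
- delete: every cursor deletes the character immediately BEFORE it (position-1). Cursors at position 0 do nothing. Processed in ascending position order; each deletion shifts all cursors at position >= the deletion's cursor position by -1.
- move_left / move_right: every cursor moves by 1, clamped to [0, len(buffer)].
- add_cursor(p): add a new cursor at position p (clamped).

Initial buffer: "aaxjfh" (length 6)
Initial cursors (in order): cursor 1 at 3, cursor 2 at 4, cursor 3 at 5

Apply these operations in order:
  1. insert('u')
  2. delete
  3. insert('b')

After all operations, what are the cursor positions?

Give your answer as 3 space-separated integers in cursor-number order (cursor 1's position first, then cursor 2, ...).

Answer: 4 6 8

Derivation:
After op 1 (insert('u')): buffer="aaxujufuh" (len 9), cursors c1@4 c2@6 c3@8, authorship ...1.2.3.
After op 2 (delete): buffer="aaxjfh" (len 6), cursors c1@3 c2@4 c3@5, authorship ......
After op 3 (insert('b')): buffer="aaxbjbfbh" (len 9), cursors c1@4 c2@6 c3@8, authorship ...1.2.3.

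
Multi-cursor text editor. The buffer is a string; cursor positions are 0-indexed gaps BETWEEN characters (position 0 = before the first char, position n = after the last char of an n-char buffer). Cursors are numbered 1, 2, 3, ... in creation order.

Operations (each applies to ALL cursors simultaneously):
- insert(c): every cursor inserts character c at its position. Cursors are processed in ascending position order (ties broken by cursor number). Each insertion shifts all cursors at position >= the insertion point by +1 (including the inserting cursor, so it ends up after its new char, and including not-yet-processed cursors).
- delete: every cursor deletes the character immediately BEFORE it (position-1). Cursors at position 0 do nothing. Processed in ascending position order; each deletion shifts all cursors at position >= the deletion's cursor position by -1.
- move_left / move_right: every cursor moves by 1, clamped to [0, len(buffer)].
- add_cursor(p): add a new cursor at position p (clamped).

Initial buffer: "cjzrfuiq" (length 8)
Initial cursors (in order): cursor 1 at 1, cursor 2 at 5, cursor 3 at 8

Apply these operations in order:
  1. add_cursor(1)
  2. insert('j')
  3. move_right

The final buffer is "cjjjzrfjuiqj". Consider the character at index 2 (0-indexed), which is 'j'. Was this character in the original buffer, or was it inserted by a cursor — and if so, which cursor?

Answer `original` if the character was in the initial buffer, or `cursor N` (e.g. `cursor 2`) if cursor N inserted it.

Answer: cursor 4

Derivation:
After op 1 (add_cursor(1)): buffer="cjzrfuiq" (len 8), cursors c1@1 c4@1 c2@5 c3@8, authorship ........
After op 2 (insert('j')): buffer="cjjjzrfjuiqj" (len 12), cursors c1@3 c4@3 c2@8 c3@12, authorship .14....2...3
After op 3 (move_right): buffer="cjjjzrfjuiqj" (len 12), cursors c1@4 c4@4 c2@9 c3@12, authorship .14....2...3
Authorship (.=original, N=cursor N): . 1 4 . . . . 2 . . . 3
Index 2: author = 4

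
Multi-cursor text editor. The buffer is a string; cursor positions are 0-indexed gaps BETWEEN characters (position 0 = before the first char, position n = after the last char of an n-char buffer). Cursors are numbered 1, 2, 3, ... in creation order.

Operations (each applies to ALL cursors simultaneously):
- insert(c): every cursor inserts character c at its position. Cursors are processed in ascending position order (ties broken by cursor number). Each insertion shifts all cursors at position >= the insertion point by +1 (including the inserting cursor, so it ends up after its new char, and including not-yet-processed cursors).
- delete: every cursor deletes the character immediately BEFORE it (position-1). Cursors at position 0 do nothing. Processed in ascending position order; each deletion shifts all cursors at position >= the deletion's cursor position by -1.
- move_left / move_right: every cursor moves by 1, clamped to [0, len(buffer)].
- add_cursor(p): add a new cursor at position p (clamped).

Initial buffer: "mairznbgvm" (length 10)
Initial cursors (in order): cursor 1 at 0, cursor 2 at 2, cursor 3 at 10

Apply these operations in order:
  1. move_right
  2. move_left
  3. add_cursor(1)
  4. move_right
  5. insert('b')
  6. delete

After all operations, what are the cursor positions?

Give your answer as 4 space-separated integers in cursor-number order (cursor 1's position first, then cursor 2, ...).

Answer: 1 3 10 2

Derivation:
After op 1 (move_right): buffer="mairznbgvm" (len 10), cursors c1@1 c2@3 c3@10, authorship ..........
After op 2 (move_left): buffer="mairznbgvm" (len 10), cursors c1@0 c2@2 c3@9, authorship ..........
After op 3 (add_cursor(1)): buffer="mairznbgvm" (len 10), cursors c1@0 c4@1 c2@2 c3@9, authorship ..........
After op 4 (move_right): buffer="mairznbgvm" (len 10), cursors c1@1 c4@2 c2@3 c3@10, authorship ..........
After op 5 (insert('b')): buffer="mbabibrznbgvmb" (len 14), cursors c1@2 c4@4 c2@6 c3@14, authorship .1.4.2.......3
After op 6 (delete): buffer="mairznbgvm" (len 10), cursors c1@1 c4@2 c2@3 c3@10, authorship ..........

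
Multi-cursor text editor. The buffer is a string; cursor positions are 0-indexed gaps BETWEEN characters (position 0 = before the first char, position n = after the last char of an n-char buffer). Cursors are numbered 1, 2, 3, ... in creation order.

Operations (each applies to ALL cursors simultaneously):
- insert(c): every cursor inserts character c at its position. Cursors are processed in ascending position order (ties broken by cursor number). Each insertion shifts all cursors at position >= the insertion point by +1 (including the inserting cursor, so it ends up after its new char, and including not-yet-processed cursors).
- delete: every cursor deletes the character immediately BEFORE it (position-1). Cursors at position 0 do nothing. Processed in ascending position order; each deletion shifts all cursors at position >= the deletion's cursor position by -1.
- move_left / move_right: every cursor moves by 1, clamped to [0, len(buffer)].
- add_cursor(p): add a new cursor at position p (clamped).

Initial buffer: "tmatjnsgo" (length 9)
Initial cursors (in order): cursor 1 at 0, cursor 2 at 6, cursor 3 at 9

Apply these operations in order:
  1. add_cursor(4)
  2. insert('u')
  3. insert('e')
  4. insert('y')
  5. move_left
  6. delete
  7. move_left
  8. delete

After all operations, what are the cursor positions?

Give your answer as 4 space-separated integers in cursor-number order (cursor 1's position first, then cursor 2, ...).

Answer: 0 8 12 5

Derivation:
After op 1 (add_cursor(4)): buffer="tmatjnsgo" (len 9), cursors c1@0 c4@4 c2@6 c3@9, authorship .........
After op 2 (insert('u')): buffer="utmatujnusgou" (len 13), cursors c1@1 c4@6 c2@9 c3@13, authorship 1....4..2...3
After op 3 (insert('e')): buffer="uetmatuejnuesgoue" (len 17), cursors c1@2 c4@8 c2@12 c3@17, authorship 11....44..22...33
After op 4 (insert('y')): buffer="ueytmatueyjnueysgouey" (len 21), cursors c1@3 c4@10 c2@15 c3@21, authorship 111....444..222...333
After op 5 (move_left): buffer="ueytmatueyjnueysgouey" (len 21), cursors c1@2 c4@9 c2@14 c3@20, authorship 111....444..222...333
After op 6 (delete): buffer="uytmatuyjnuysgouy" (len 17), cursors c1@1 c4@7 c2@11 c3@16, authorship 11....44..22...33
After op 7 (move_left): buffer="uytmatuyjnuysgouy" (len 17), cursors c1@0 c4@6 c2@10 c3@15, authorship 11....44..22...33
After op 8 (delete): buffer="uytmauyjuysguy" (len 14), cursors c1@0 c4@5 c2@8 c3@12, authorship 11...44.22..33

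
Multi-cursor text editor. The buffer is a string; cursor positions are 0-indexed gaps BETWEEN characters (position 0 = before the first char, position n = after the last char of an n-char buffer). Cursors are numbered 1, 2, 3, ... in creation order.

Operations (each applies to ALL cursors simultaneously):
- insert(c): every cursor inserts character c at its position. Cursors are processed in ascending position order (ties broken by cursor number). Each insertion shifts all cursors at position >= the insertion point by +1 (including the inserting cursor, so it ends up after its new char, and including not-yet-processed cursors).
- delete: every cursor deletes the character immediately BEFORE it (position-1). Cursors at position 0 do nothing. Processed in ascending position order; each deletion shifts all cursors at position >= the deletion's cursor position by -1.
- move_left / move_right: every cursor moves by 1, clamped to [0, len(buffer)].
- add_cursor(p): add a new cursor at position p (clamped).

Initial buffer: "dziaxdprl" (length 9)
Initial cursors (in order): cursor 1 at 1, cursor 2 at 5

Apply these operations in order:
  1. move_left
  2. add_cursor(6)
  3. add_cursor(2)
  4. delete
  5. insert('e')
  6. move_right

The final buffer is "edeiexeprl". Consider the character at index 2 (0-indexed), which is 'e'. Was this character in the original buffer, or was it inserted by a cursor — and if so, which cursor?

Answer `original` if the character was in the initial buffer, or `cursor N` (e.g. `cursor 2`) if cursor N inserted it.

Answer: cursor 4

Derivation:
After op 1 (move_left): buffer="dziaxdprl" (len 9), cursors c1@0 c2@4, authorship .........
After op 2 (add_cursor(6)): buffer="dziaxdprl" (len 9), cursors c1@0 c2@4 c3@6, authorship .........
After op 3 (add_cursor(2)): buffer="dziaxdprl" (len 9), cursors c1@0 c4@2 c2@4 c3@6, authorship .........
After op 4 (delete): buffer="dixprl" (len 6), cursors c1@0 c4@1 c2@2 c3@3, authorship ......
After op 5 (insert('e')): buffer="edeiexeprl" (len 10), cursors c1@1 c4@3 c2@5 c3@7, authorship 1.4.2.3...
After op 6 (move_right): buffer="edeiexeprl" (len 10), cursors c1@2 c4@4 c2@6 c3@8, authorship 1.4.2.3...
Authorship (.=original, N=cursor N): 1 . 4 . 2 . 3 . . .
Index 2: author = 4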